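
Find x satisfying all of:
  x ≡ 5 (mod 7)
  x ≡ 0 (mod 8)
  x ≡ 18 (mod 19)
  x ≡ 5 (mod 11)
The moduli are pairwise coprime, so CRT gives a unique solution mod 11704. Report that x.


Product of moduli M = 7 · 8 · 19 · 11 = 11704.
Merge one congruence at a time:
  Start: x ≡ 5 (mod 7).
  Combine with x ≡ 0 (mod 8); new modulus lcm = 56.
    Write x = 5 + 7·t and substitute into x ≡ 0 (mod 8): 7·t ≡ 0 − 5 = -5 (mod 8).
    Reduce coefficients mod 8: 7·t ≡ 3 (mod 8).
    The inverse of 7 mod 8 is 7 (since 7·7 = 49 = 6·8 + 1), so t ≡ 7·3 = 21 ≡ 5 (mod 8).
    Then x = 5 + 7·5 = 40, valid modulo lcm(7, 8) = 56: x ≡ 40 (mod 56).
  Combine with x ≡ 18 (mod 19); new modulus lcm = 1064.
    Write x = 40 + 56·t and substitute into x ≡ 18 (mod 19): 56·t ≡ 18 − 40 = -22 (mod 19).
    Reduce coefficients mod 19: 18·t ≡ 16 (mod 19).
    The inverse of 18 mod 19 is 18 (since 18·18 = 324 = 17·19 + 1), so t ≡ 18·16 = 288 ≡ 3 (mod 19).
    Then x = 40 + 56·3 = 208, valid modulo lcm(56, 19) = 1064: x ≡ 208 (mod 1064).
  Combine with x ≡ 5 (mod 11); new modulus lcm = 11704.
    Write x = 208 + 1064·t and substitute into x ≡ 5 (mod 11): 1064·t ≡ 5 − 208 = -203 (mod 11).
    Reduce coefficients mod 11: 8·t ≡ 6 (mod 11).
    The inverse of 8 mod 11 is 7 (since 8·7 = 56 = 5·11 + 1), so t ≡ 7·6 = 42 ≡ 9 (mod 11).
    Then x = 208 + 1064·9 = 9784, valid modulo lcm(1064, 11) = 11704: x ≡ 9784 (mod 11704).
Verify against each original: 9784 mod 7 = 5, 9784 mod 8 = 0, 9784 mod 19 = 18, 9784 mod 11 = 5.

x ≡ 9784 (mod 11704).


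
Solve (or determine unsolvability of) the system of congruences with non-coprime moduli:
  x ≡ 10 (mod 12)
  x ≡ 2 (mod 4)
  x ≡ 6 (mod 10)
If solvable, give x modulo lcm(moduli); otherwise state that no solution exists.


Moduli 12, 4, 10 are not pairwise coprime, so CRT works modulo lcm(m_i) when all pairwise compatibility conditions hold.
Pairwise compatibility: gcd(m_i, m_j) must divide a_i - a_j for every pair.
Merge one congruence at a time:
  Start: x ≡ 10 (mod 12).
  Combine with x ≡ 2 (mod 4): gcd(12, 4) = 4; 2 - 10 = -8, which IS divisible by 4, so compatible.
    Write x = 10 + 12·t and substitute into x ≡ 2 (mod 4): 12·t ≡ 2 − 10 = -8 (mod 4).
    Divide the congruence (and modulus) by g = 4: 3·t ≡ -2 (mod 1).
    Modulo 1 every t works; take t = 0.
    Then x = 10 + 12·0 = 10, valid modulo lcm(12, 4) = 12: x ≡ 10 (mod 12).
  Combine with x ≡ 6 (mod 10): gcd(12, 10) = 2; 6 - 10 = -4, which IS divisible by 2, so compatible.
    Write x = 10 + 12·t and substitute into x ≡ 6 (mod 10): 12·t ≡ 6 − 10 = -4 (mod 10).
    Divide the congruence (and modulus) by g = 2: 6·t ≡ -2 (mod 5).
    Reduce coefficients mod 5: 1·t ≡ 3 (mod 5).
    So t ≡ 3 (mod 5).
    Then x = 10 + 12·3 = 46, valid modulo lcm(12, 10) = 60: x ≡ 46 (mod 60).
Verify: 46 mod 12 = 10, 46 mod 4 = 2, 46 mod 10 = 6.

x ≡ 46 (mod 60).


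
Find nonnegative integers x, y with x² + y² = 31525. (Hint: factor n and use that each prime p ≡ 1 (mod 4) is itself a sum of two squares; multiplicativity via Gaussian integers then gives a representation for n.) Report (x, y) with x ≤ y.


Step 1: Factor n = 31525 = 5^2 · 13 · 97.
Step 2: Check the mod-4 condition on each prime factor: 5 ≡ 1 (mod 4), exponent 2; 13 ≡ 1 (mod 4), exponent 1; 97 ≡ 1 (mod 4), exponent 1.
All primes ≡ 3 (mod 4) appear to even exponent (or don't appear), so by the two-squares theorem n IS expressible as a sum of two squares.
Step 3: Build a representation. Group n = k² · m with k = 5 and m = 13 · 97 = 1261 (a product of primes ≡ 1 (mod 4)); a representation of m scales to one of n via (k·x)² + (k·y)² = k²(x² + y²). Each prime p ≡ 1 (mod 4) is itself a sum of two squares; find a² by testing p − a² for a perfect square:
  13: 13 − 1² = 12, 13 − 2² = 9 = 3² ⇒ 13 = 2² + 3².
  97: 97 − 1² = 96, 97 − 2² = 93, 97 − 3² = 88, 97 − 4² = 81 = 9² ⇒ 97 = 4² + 9².
  Combine using the Brahmagupta–Fibonacci identity (a² + b²)(c² + d²) = (ac − bd)² + (ad + bc)² = (ac + bd)² + (ad − bc)²:
  13 · 97 = 1261: from (2² + 3²)(4² + 9²), take (2·4 − 3·9, 2·9 + 3·4) = (8 − 27, 18 + 12) = (-19, 30); dropping signs (only squares matter) gives (19, 30); check 19² + 30² = 361 + 900 = 1261 ✓.
  Scale by k = 5: (5·19, 5·30) = (95, 150).
Step 4: Order so x ≤ y and verify: 95² + 150² = 9025 + 22500 = 31525 = n. ✓

n = 31525 = 95² + 150² (one valid representation with x ≤ y).


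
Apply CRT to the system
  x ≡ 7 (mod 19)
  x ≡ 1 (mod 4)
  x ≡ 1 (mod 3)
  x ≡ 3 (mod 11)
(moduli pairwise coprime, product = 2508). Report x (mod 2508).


Product of moduli M = 19 · 4 · 3 · 11 = 2508.
Merge one congruence at a time:
  Start: x ≡ 7 (mod 19).
  Combine with x ≡ 1 (mod 4); new modulus lcm = 76.
    Write x = 7 + 19·t and substitute into x ≡ 1 (mod 4): 19·t ≡ 1 − 7 = -6 (mod 4).
    Reduce coefficients mod 4: 3·t ≡ 2 (mod 4).
    The inverse of 3 mod 4 is 3 (since 3·3 = 9 = 2·4 + 1), so t ≡ 3·2 = 6 ≡ 2 (mod 4).
    Then x = 7 + 19·2 = 45, valid modulo lcm(19, 4) = 76: x ≡ 45 (mod 76).
  Combine with x ≡ 1 (mod 3); new modulus lcm = 228.
    Write x = 45 + 76·t and substitute into x ≡ 1 (mod 3): 76·t ≡ 1 − 45 = -44 (mod 3).
    Reduce coefficients mod 3: 1·t ≡ 1 (mod 3).
    So t ≡ 1 (mod 3).
    Then x = 45 + 76·1 = 121, valid modulo lcm(76, 3) = 228: x ≡ 121 (mod 228).
  Combine with x ≡ 3 (mod 11); new modulus lcm = 2508.
    Write x = 121 + 228·t and substitute into x ≡ 3 (mod 11): 228·t ≡ 3 − 121 = -118 (mod 11).
    Reduce coefficients mod 11: 8·t ≡ 3 (mod 11).
    The inverse of 8 mod 11 is 7 (since 8·7 = 56 = 5·11 + 1), so t ≡ 7·3 = 21 ≡ 10 (mod 11).
    Then x = 121 + 228·10 = 2401, valid modulo lcm(228, 11) = 2508: x ≡ 2401 (mod 2508).
Verify against each original: 2401 mod 19 = 7, 2401 mod 4 = 1, 2401 mod 3 = 1, 2401 mod 11 = 3.

x ≡ 2401 (mod 2508).


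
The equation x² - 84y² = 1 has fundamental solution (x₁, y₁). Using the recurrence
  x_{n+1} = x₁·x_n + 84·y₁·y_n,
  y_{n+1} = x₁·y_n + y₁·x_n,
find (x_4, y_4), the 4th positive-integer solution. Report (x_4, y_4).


Step 1: Find the fundamental solution (x₁, y₁) of x² - 84y² = 1.
  Expand √84 as a continued fraction. a₀ = ⌊√84⌋ = 9; iterate m_{k+1} = d_k·a_k − m_k, d_{k+1} = (84 − m_{k+1}²)/d_k, a_{k+1} = ⌊(a₀ + m_{k+1})/d_{k+1}⌋ (starting m₀ = 0, d₀ = 1), with convergents p_k = a_k·p_{k-1} + p_{k-2}, q_k = a_k·q_{k-1} + q_{k-2} (p₋₁ = 1, q₋₁ = 0):
  k = 0: a₀ = 9; p₀/q₀ = 9/1; p₀² − 84·q₀² = 81 − 84 = -3.
  k = 1: m = 9, d = 3, a = ⌊(9 + 9)/3⌋ = 6; p/q = (6·9 + 1)/(6·1 + 0) = 55/6; p² − 84·q² = 3025 − 3024 = 1.
  The first convergent with p² − 84·q² = 1 gives the fundamental solution (x₁, y₁) = (55, 6).
Step 2: Apply the recurrence (x_{n+1}, y_{n+1}) = (x₁x_n + 84y₁y_n, x₁y_n + y₁x_n) repeatedly.
  From (x_1, y_1) = (55, 6): x_2 = 55·55 + 84·6·6 = 6049; y_2 = 55·6 + 6·55 = 660.
  From (x_2, y_2) = (6049, 660): x_3 = 55·6049 + 84·6·660 = 665335; y_3 = 55·660 + 6·6049 = 72594.
  From (x_3, y_3) = (665335, 72594): x_4 = 55·665335 + 84·6·72594 = 73180801; y_4 = 55·72594 + 6·665335 = 7984680.
Step 3: Verify x_4² - 84·y_4² = 5355429635001601 - 5355429635001600 = 1 (should be 1). ✓

(x_1, y_1) = (55, 6); (x_4, y_4) = (73180801, 7984680).


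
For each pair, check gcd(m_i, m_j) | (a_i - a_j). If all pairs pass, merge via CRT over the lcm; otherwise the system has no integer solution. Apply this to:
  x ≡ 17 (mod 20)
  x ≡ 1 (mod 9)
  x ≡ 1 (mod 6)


Moduli 20, 9, 6 are not pairwise coprime, so CRT works modulo lcm(m_i) when all pairwise compatibility conditions hold.
Pairwise compatibility: gcd(m_i, m_j) must divide a_i - a_j for every pair.
Merge one congruence at a time:
  Start: x ≡ 17 (mod 20).
  Combine with x ≡ 1 (mod 9): gcd(20, 9) = 1; 1 - 17 = -16, which IS divisible by 1, so compatible.
    Write x = 17 + 20·t and substitute into x ≡ 1 (mod 9): 20·t ≡ 1 − 17 = -16 (mod 9).
    Reduce coefficients mod 9: 2·t ≡ 2 (mod 9).
    The inverse of 2 mod 9 is 5 (since 2·5 = 10 = 1·9 + 1), so t ≡ 5·2 = 10 ≡ 1 (mod 9).
    Then x = 17 + 20·1 = 37, valid modulo lcm(20, 9) = 180: x ≡ 37 (mod 180).
  Combine with x ≡ 1 (mod 6): gcd(180, 6) = 6; 1 - 37 = -36, which IS divisible by 6, so compatible.
    Write x = 37 + 180·t and substitute into x ≡ 1 (mod 6): 180·t ≡ 1 − 37 = -36 (mod 6).
    Divide the congruence (and modulus) by g = 6: 30·t ≡ -6 (mod 1).
    Modulo 1 every t works; take t = 0.
    Then x = 37 + 180·0 = 37, valid modulo lcm(180, 6) = 180: x ≡ 37 (mod 180).
Verify: 37 mod 20 = 17, 37 mod 9 = 1, 37 mod 6 = 1.

x ≡ 37 (mod 180).


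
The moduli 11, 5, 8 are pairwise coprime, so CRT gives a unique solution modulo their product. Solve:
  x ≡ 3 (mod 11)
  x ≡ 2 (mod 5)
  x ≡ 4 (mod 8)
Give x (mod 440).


Moduli 11, 5, 8 are pairwise coprime; by CRT there is a unique solution modulo M = 11 · 5 · 8 = 440.
Solve pairwise, accumulating the modulus:
  Start with x ≡ 3 (mod 11).
  Combine with x ≡ 2 (mod 5): since gcd(11, 5) = 1, we get a unique residue mod 55.
    Write x = 3 + 11·t and substitute into x ≡ 2 (mod 5): 11·t ≡ 2 − 3 = -1 (mod 5).
    Reduce coefficients mod 5: 1·t ≡ 4 (mod 5).
    So t ≡ 4 (mod 5).
    Then x = 3 + 11·4 = 47, valid modulo lcm(11, 5) = 55: x ≡ 47 (mod 55).
  Combine with x ≡ 4 (mod 8): since gcd(55, 8) = 1, we get a unique residue mod 440.
    Write x = 47 + 55·t and substitute into x ≡ 4 (mod 8): 55·t ≡ 4 − 47 = -43 (mod 8).
    Reduce coefficients mod 8: 7·t ≡ 5 (mod 8).
    The inverse of 7 mod 8 is 7 (since 7·7 = 49 = 6·8 + 1), so t ≡ 7·5 = 35 ≡ 3 (mod 8).
    Then x = 47 + 55·3 = 212, valid modulo lcm(55, 8) = 440: x ≡ 212 (mod 440).
Verify: 212 mod 11 = 3 ✓, 212 mod 5 = 2 ✓, 212 mod 8 = 4 ✓.

x ≡ 212 (mod 440).


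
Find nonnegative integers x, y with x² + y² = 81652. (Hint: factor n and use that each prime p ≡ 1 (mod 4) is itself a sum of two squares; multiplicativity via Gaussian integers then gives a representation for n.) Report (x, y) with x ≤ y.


Step 1: Factor n = 81652 = 2^2 · 137 · 149.
Step 2: Check the mod-4 condition on each prime factor: 2 = 2 (special); 137 ≡ 1 (mod 4), exponent 1; 149 ≡ 1 (mod 4), exponent 1.
All primes ≡ 3 (mod 4) appear to even exponent (or don't appear), so by the two-squares theorem n IS expressible as a sum of two squares.
Step 3: Build a representation. Group n = k² · m with k = 2 and m = 137 · 149 = 20413 (a product of primes ≡ 1 (mod 4)); a representation of m scales to one of n via (k·x)² + (k·y)² = k²(x² + y²). Each prime p ≡ 1 (mod 4) is itself a sum of two squares; find a² by testing p − a² for a perfect square:
  137: 137 − 1² = 136, 137 − 2² = 133, 137 − 3² = 128, 137 − 4² = 121 = 11² ⇒ 137 = 4² + 11².
  149: 149 − 1² = 148, 149 − 2² = 145, 149 − 3² = 140, 149 − 4² = 133, 149 − 5² = 124, 149 − 6² = 113, 149 − 7² = 100 = 10² ⇒ 149 = 7² + 10².
  Combine using the Brahmagupta–Fibonacci identity (a² + b²)(c² + d²) = (ac − bd)² + (ad + bc)² = (ac + bd)² + (ad − bc)²:
  137 · 149 = 20413: from (4² + 11²)(7² + 10²), take (4·7 − 11·10, 4·10 + 11·7) = (28 − 110, 40 + 77) = (-82, 117); dropping signs (only squares matter) gives (82, 117); check 82² + 117² = 6724 + 13689 = 20413 ✓.
  Scale by k = 2: (2·82, 2·117) = (164, 234).
Step 4: Order so x ≤ y and verify: 164² + 234² = 26896 + 54756 = 81652 = n. ✓

n = 81652 = 164² + 234² (one valid representation with x ≤ y).


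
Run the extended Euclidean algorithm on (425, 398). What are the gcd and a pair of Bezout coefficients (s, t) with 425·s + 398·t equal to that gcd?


Euclidean algorithm on (425, 398) — divide until remainder is 0:
  425 = 1 · 398 + 27
  398 = 14 · 27 + 20
  27 = 1 · 20 + 7
  20 = 2 · 7 + 6
  7 = 1 · 6 + 1
  6 = 6 · 1 + 0
gcd(425, 398) = 1.
Track Bezout coefficients alongside the remainders: start with r₀ = 425 = a·1 + b·0 (s = 1, t = 0) and r₁ = 398 = a·0 + b·1 (s = 0, t = 1); each new remainder r_{k+1} = r_{k-1} − q_k·r_k inherits s_{k+1} = s_{k-1} − q_k·s_k, t_{k+1} = t_{k-1} − q_k·t_k, so r_k = a·s_k + b·t_k at every step:
  q = 1: r = 27, s = 1 − 1·0 = 1, t = 0 − 1·1 = -1  (check: 425·1 + 398·(-1) = 27)
  q = 14: r = 20, s = 0 − 14·1 = -14, t = 1 − 14·(-1) = 15  (check: 425·(-14) + 398·15 = 20)
  q = 1: r = 7, s = 1 − 1·(-14) = 15, t = -1 − 1·15 = -16  (check: 425·15 + 398·(-16) = 7)
  q = 2: r = 6, s = -14 − 2·15 = -44, t = 15 − 2·(-16) = 47  (check: 425·(-44) + 398·47 = 6)
  q = 1: r = 1, s = 15 − 1·(-44) = 59, t = -16 − 1·47 = -63  (check: 425·59 + 398·(-63) = 1)
The row with r = 1 (the gcd) gives the Bezout coefficients s = 59, t = -63.
Result: 425 · (59) + 398 · (-63) = 1.

gcd(425, 398) = 1; s = 59, t = -63 (check: 425·59 + 398·(-63) = 1).


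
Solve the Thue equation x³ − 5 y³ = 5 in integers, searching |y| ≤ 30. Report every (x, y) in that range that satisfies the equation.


The equation is x³ - 5y³ = 5. For fixed y, x³ = 5·y³ + 5, so a solution requires the RHS to be a perfect cube.
Strategy: iterate y from -30 to 30, compute RHS = 5·y³ + 5, and check whether it is a (positive or negative) perfect cube.
Check small values of y:
  y = 0: RHS = 5 is not a perfect cube.
  y = 1: RHS = 10 is not a perfect cube.
  y = -1: RHS = 0 = (0)³ ⇒ x = 0 works.
  y = 2: RHS = 45 is not a perfect cube.
  y = -2: RHS = -35 is not a perfect cube.
  y = 3: RHS = 140 is not a perfect cube.
  y = -3: RHS = -130 is not a perfect cube.
Continuing the search up to |y| = 30 finds no further solutions beyond those listed.
Collected solutions: (0, -1).

Solutions (with |y| ≤ 30): (0, -1).


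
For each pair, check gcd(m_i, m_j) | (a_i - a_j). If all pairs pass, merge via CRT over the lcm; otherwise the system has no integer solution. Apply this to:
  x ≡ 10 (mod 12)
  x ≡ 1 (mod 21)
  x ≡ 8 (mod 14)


Moduli 12, 21, 14 are not pairwise coprime, so CRT works modulo lcm(m_i) when all pairwise compatibility conditions hold.
Pairwise compatibility: gcd(m_i, m_j) must divide a_i - a_j for every pair.
Merge one congruence at a time:
  Start: x ≡ 10 (mod 12).
  Combine with x ≡ 1 (mod 21): gcd(12, 21) = 3; 1 - 10 = -9, which IS divisible by 3, so compatible.
    Write x = 10 + 12·t and substitute into x ≡ 1 (mod 21): 12·t ≡ 1 − 10 = -9 (mod 21).
    Divide the congruence (and modulus) by g = 3: 4·t ≡ -3 (mod 7).
    Reduce coefficients mod 7: 4·t ≡ 4 (mod 7).
    The inverse of 4 mod 7 is 2 (since 4·2 = 8 = 1·7 + 1), so t ≡ 2·4 = 8 ≡ 1 (mod 7).
    Then x = 10 + 12·1 = 22, valid modulo lcm(12, 21) = 84: x ≡ 22 (mod 84).
  Combine with x ≡ 8 (mod 14): gcd(84, 14) = 14; 8 - 22 = -14, which IS divisible by 14, so compatible.
    Write x = 22 + 84·t and substitute into x ≡ 8 (mod 14): 84·t ≡ 8 − 22 = -14 (mod 14).
    Divide the congruence (and modulus) by g = 14: 6·t ≡ -1 (mod 1).
    Modulo 1 every t works; take t = 0.
    Then x = 22 + 84·0 = 22, valid modulo lcm(84, 14) = 84: x ≡ 22 (mod 84).
Verify: 22 mod 12 = 10, 22 mod 21 = 1, 22 mod 14 = 8.

x ≡ 22 (mod 84).


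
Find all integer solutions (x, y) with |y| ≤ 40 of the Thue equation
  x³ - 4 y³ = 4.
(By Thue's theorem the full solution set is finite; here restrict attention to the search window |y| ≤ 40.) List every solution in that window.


The equation is x³ - 4y³ = 4. For fixed y, x³ = 4·y³ + 4, so a solution requires the RHS to be a perfect cube.
Strategy: iterate y from -40 to 40, compute RHS = 4·y³ + 4, and check whether it is a (positive or negative) perfect cube.
Check small values of y:
  y = 0: RHS = 4 is not a perfect cube.
  y = 1: RHS = 8 = (2)³ ⇒ x = 2 works.
  y = -1: RHS = 0 = (0)³ ⇒ x = 0 works.
  y = 2: RHS = 36 is not a perfect cube.
  y = -2: RHS = -28 is not a perfect cube.
  y = 3: RHS = 112 is not a perfect cube.
  y = -3: RHS = -104 is not a perfect cube.
Continuing the search up to |y| = 40 finds no further solutions beyond those listed.
Collected solutions: (0, -1), (2, 1).

Solutions (with |y| ≤ 40): (0, -1), (2, 1).


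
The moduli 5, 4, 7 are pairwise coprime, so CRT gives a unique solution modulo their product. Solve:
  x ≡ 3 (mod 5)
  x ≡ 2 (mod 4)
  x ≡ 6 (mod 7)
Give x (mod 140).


Moduli 5, 4, 7 are pairwise coprime; by CRT there is a unique solution modulo M = 5 · 4 · 7 = 140.
Solve pairwise, accumulating the modulus:
  Start with x ≡ 3 (mod 5).
  Combine with x ≡ 2 (mod 4): since gcd(5, 4) = 1, we get a unique residue mod 20.
    Write x = 3 + 5·t and substitute into x ≡ 2 (mod 4): 5·t ≡ 2 − 3 = -1 (mod 4).
    Reduce coefficients mod 4: 1·t ≡ 3 (mod 4).
    So t ≡ 3 (mod 4).
    Then x = 3 + 5·3 = 18, valid modulo lcm(5, 4) = 20: x ≡ 18 (mod 20).
  Combine with x ≡ 6 (mod 7): since gcd(20, 7) = 1, we get a unique residue mod 140.
    Write x = 18 + 20·t and substitute into x ≡ 6 (mod 7): 20·t ≡ 6 − 18 = -12 (mod 7).
    Reduce coefficients mod 7: 6·t ≡ 2 (mod 7).
    The inverse of 6 mod 7 is 6 (since 6·6 = 36 = 5·7 + 1), so t ≡ 6·2 = 12 ≡ 5 (mod 7).
    Then x = 18 + 20·5 = 118, valid modulo lcm(20, 7) = 140: x ≡ 118 (mod 140).
Verify: 118 mod 5 = 3 ✓, 118 mod 4 = 2 ✓, 118 mod 7 = 6 ✓.

x ≡ 118 (mod 140).


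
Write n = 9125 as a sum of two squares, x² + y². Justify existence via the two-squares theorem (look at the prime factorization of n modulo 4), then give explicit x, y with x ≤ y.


Step 1: Factor n = 9125 = 5^3 · 73.
Step 2: Check the mod-4 condition on each prime factor: 5 ≡ 1 (mod 4), exponent 3; 73 ≡ 1 (mod 4), exponent 1.
All primes ≡ 3 (mod 4) appear to even exponent (or don't appear), so by the two-squares theorem n IS expressible as a sum of two squares.
Step 3: Build a representation. Group n = k² · m with k = 5 and m = 5 · 73 = 365 (a product of primes ≡ 1 (mod 4)); a representation of m scales to one of n via (k·x)² + (k·y)² = k²(x² + y²). Each prime p ≡ 1 (mod 4) is itself a sum of two squares; find a² by testing p − a² for a perfect square:
  5: 5 − 1² = 4 = 2² ⇒ 5 = 1² + 2².
  73: 73 − 1² = 72, 73 − 2² = 69, 73 − 3² = 64 = 8² ⇒ 73 = 3² + 8².
  Combine using the Brahmagupta–Fibonacci identity (a² + b²)(c² + d²) = (ac − bd)² + (ad + bc)² = (ac + bd)² + (ad − bc)²:
  5 · 73 = 365: from (1² + 2²)(3² + 8²), take (1·3 − 2·8, 1·8 + 2·3) = (3 − 16, 8 + 6) = (-13, 14); dropping signs (only squares matter) gives (13, 14); check 13² + 14² = 169 + 196 = 365 ✓.
  Scale by k = 5: (5·13, 5·14) = (65, 70).
Step 4: Order so x ≤ y and verify: 65² + 70² = 4225 + 4900 = 9125 = n. ✓

n = 9125 = 65² + 70² (one valid representation with x ≤ y).


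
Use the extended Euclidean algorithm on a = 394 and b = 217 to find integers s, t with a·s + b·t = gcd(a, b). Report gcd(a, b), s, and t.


Euclidean algorithm on (394, 217) — divide until remainder is 0:
  394 = 1 · 217 + 177
  217 = 1 · 177 + 40
  177 = 4 · 40 + 17
  40 = 2 · 17 + 6
  17 = 2 · 6 + 5
  6 = 1 · 5 + 1
  5 = 5 · 1 + 0
gcd(394, 217) = 1.
Track Bezout coefficients alongside the remainders: start with r₀ = 394 = a·1 + b·0 (s = 1, t = 0) and r₁ = 217 = a·0 + b·1 (s = 0, t = 1); each new remainder r_{k+1} = r_{k-1} − q_k·r_k inherits s_{k+1} = s_{k-1} − q_k·s_k, t_{k+1} = t_{k-1} − q_k·t_k, so r_k = a·s_k + b·t_k at every step:
  q = 1: r = 177, s = 1 − 1·0 = 1, t = 0 − 1·1 = -1  (check: 394·1 + 217·(-1) = 177)
  q = 1: r = 40, s = 0 − 1·1 = -1, t = 1 − 1·(-1) = 2  (check: 394·(-1) + 217·2 = 40)
  q = 4: r = 17, s = 1 − 4·(-1) = 5, t = -1 − 4·2 = -9  (check: 394·5 + 217·(-9) = 17)
  q = 2: r = 6, s = -1 − 2·5 = -11, t = 2 − 2·(-9) = 20  (check: 394·(-11) + 217·20 = 6)
  q = 2: r = 5, s = 5 − 2·(-11) = 27, t = -9 − 2·20 = -49  (check: 394·27 + 217·(-49) = 5)
  q = 1: r = 1, s = -11 − 1·27 = -38, t = 20 − 1·(-49) = 69  (check: 394·(-38) + 217·69 = 1)
The row with r = 1 (the gcd) gives the Bezout coefficients s = -38, t = 69.
Result: 394 · (-38) + 217 · (69) = 1.

gcd(394, 217) = 1; s = -38, t = 69 (check: 394·(-38) + 217·69 = 1).


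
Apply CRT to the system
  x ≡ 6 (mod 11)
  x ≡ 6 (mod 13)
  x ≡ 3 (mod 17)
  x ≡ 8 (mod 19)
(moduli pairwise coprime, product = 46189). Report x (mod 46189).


Product of moduli M = 11 · 13 · 17 · 19 = 46189.
Merge one congruence at a time:
  Start: x ≡ 6 (mod 11).
  Combine with x ≡ 6 (mod 13); new modulus lcm = 143.
    Write x = 6 + 11·t and substitute into x ≡ 6 (mod 13): 11·t ≡ 6 − 6 = 0 (mod 13).
    The inverse of 11 mod 13 is 6 (since 11·6 = 66 = 5·13 + 1), so t ≡ 6·0 = 0 ≡ 0 (mod 13).
    Then x = 6 + 11·0 = 6, valid modulo lcm(11, 13) = 143: x ≡ 6 (mod 143).
  Combine with x ≡ 3 (mod 17); new modulus lcm = 2431.
    Write x = 6 + 143·t and substitute into x ≡ 3 (mod 17): 143·t ≡ 3 − 6 = -3 (mod 17).
    Reduce coefficients mod 17: 7·t ≡ 14 (mod 17).
    The inverse of 7 mod 17 is 5 (since 7·5 = 35 = 2·17 + 1), so t ≡ 5·14 = 70 ≡ 2 (mod 17).
    Then x = 6 + 143·2 = 292, valid modulo lcm(143, 17) = 2431: x ≡ 292 (mod 2431).
  Combine with x ≡ 8 (mod 19); new modulus lcm = 46189.
    Write x = 292 + 2431·t and substitute into x ≡ 8 (mod 19): 2431·t ≡ 8 − 292 = -284 (mod 19).
    Reduce coefficients mod 19: 18·t ≡ 1 (mod 19).
    The inverse of 18 mod 19 is 18 (since 18·18 = 324 = 17·19 + 1), so t ≡ 18·1 = 18 ≡ 18 (mod 19).
    Then x = 292 + 2431·18 = 44050, valid modulo lcm(2431, 19) = 46189: x ≡ 44050 (mod 46189).
Verify against each original: 44050 mod 11 = 6, 44050 mod 13 = 6, 44050 mod 17 = 3, 44050 mod 19 = 8.

x ≡ 44050 (mod 46189).


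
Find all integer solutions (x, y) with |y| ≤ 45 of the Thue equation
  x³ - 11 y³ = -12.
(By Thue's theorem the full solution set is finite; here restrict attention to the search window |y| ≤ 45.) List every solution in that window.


The equation is x³ - 11y³ = -12. For fixed y, x³ = 11·y³ − 12, so a solution requires the RHS to be a perfect cube.
Strategy: iterate y from -45 to 45, compute RHS = 11·y³ − 12, and check whether it is a (positive or negative) perfect cube.
Check small values of y:
  y = 0: RHS = -12 is not a perfect cube.
  y = 1: RHS = -1 = (-1)³ ⇒ x = -1 works.
  y = -1: RHS = -23 is not a perfect cube.
  y = 2: RHS = 76 is not a perfect cube.
  y = -2: RHS = -100 is not a perfect cube.
  y = 3: RHS = 285 is not a perfect cube.
  y = -3: RHS = -309 is not a perfect cube.
Continuing the search up to |y| = 45 finds no further solutions beyond those listed.
Collected solutions: (-1, 1).

Solutions (with |y| ≤ 45): (-1, 1).


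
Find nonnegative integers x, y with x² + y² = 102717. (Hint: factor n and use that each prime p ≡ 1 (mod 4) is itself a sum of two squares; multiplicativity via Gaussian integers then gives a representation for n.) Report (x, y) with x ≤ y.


Step 1: Factor n = 102717 = 3^2 · 101 · 113.
Step 2: Check the mod-4 condition on each prime factor: 3 ≡ 3 (mod 4), exponent 2 (must be even); 101 ≡ 1 (mod 4), exponent 1; 113 ≡ 1 (mod 4), exponent 1.
All primes ≡ 3 (mod 4) appear to even exponent (or don't appear), so by the two-squares theorem n IS expressible as a sum of two squares.
Step 3: Build a representation. Group n = k² · m with k = 3 and m = 101 · 113 = 11413 (a product of primes ≡ 1 (mod 4)); a representation of m scales to one of n via (k·x)² + (k·y)² = k²(x² + y²). Each prime p ≡ 1 (mod 4) is itself a sum of two squares; find a² by testing p − a² for a perfect square:
  101: 101 − 1² = 100 = 10² ⇒ 101 = 1² + 10².
  113: 113 − 1² = 112, 113 − 2² = 109, 113 − 3² = 104, 113 − 4² = 97, 113 − 5² = 88, 113 − 6² = 77, 113 − 7² = 64 = 8² ⇒ 113 = 7² + 8².
  Combine using the Brahmagupta–Fibonacci identity (a² + b²)(c² + d²) = (ac − bd)² + (ad + bc)² = (ac + bd)² + (ad − bc)²:
  101 · 113 = 11413: from (1² + 10²)(7² + 8²), take (1·7 − 10·8, 1·8 + 10·7) = (7 − 80, 8 + 70) = (-73, 78); dropping signs (only squares matter) gives (73, 78); check 73² + 78² = 5329 + 6084 = 11413 ✓.
  Scale by k = 3: (3·73, 3·78) = (219, 234).
Step 4: Order so x ≤ y and verify: 219² + 234² = 47961 + 54756 = 102717 = n. ✓

n = 102717 = 219² + 234² (one valid representation with x ≤ y).


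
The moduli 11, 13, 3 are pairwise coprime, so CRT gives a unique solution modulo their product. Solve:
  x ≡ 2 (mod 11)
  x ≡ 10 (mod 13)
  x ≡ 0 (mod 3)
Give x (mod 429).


Moduli 11, 13, 3 are pairwise coprime; by CRT there is a unique solution modulo M = 11 · 13 · 3 = 429.
Solve pairwise, accumulating the modulus:
  Start with x ≡ 2 (mod 11).
  Combine with x ≡ 10 (mod 13): since gcd(11, 13) = 1, we get a unique residue mod 143.
    Write x = 2 + 11·t and substitute into x ≡ 10 (mod 13): 11·t ≡ 10 − 2 = 8 (mod 13).
    The inverse of 11 mod 13 is 6 (since 11·6 = 66 = 5·13 + 1), so t ≡ 6·8 = 48 ≡ 9 (mod 13).
    Then x = 2 + 11·9 = 101, valid modulo lcm(11, 13) = 143: x ≡ 101 (mod 143).
  Combine with x ≡ 0 (mod 3): since gcd(143, 3) = 1, we get a unique residue mod 429.
    Write x = 101 + 143·t and substitute into x ≡ 0 (mod 3): 143·t ≡ 0 − 101 = -101 (mod 3).
    Reduce coefficients mod 3: 2·t ≡ 1 (mod 3).
    The inverse of 2 mod 3 is 2 (since 2·2 = 4 = 1·3 + 1), so t ≡ 2·1 = 2 ≡ 2 (mod 3).
    Then x = 101 + 143·2 = 387, valid modulo lcm(143, 3) = 429: x ≡ 387 (mod 429).
Verify: 387 mod 11 = 2 ✓, 387 mod 13 = 10 ✓, 387 mod 3 = 0 ✓.

x ≡ 387 (mod 429).


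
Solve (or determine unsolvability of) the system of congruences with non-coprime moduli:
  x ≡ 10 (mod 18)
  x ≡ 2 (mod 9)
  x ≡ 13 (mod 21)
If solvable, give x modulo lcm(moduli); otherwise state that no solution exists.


Moduli 18, 9, 21 are not pairwise coprime, so CRT works modulo lcm(m_i) when all pairwise compatibility conditions hold.
Pairwise compatibility: gcd(m_i, m_j) must divide a_i - a_j for every pair.
Merge one congruence at a time:
  Start: x ≡ 10 (mod 18).
  Combine with x ≡ 2 (mod 9): gcd(18, 9) = 9, and 2 - 10 = -8 is NOT divisible by 9.
    ⇒ system is inconsistent (no integer solution).

No solution (the system is inconsistent).


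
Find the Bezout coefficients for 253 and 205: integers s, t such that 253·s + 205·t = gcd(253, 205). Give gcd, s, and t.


Euclidean algorithm on (253, 205) — divide until remainder is 0:
  253 = 1 · 205 + 48
  205 = 4 · 48 + 13
  48 = 3 · 13 + 9
  13 = 1 · 9 + 4
  9 = 2 · 4 + 1
  4 = 4 · 1 + 0
gcd(253, 205) = 1.
Track Bezout coefficients alongside the remainders: start with r₀ = 253 = a·1 + b·0 (s = 1, t = 0) and r₁ = 205 = a·0 + b·1 (s = 0, t = 1); each new remainder r_{k+1} = r_{k-1} − q_k·r_k inherits s_{k+1} = s_{k-1} − q_k·s_k, t_{k+1} = t_{k-1} − q_k·t_k, so r_k = a·s_k + b·t_k at every step:
  q = 1: r = 48, s = 1 − 1·0 = 1, t = 0 − 1·1 = -1  (check: 253·1 + 205·(-1) = 48)
  q = 4: r = 13, s = 0 − 4·1 = -4, t = 1 − 4·(-1) = 5  (check: 253·(-4) + 205·5 = 13)
  q = 3: r = 9, s = 1 − 3·(-4) = 13, t = -1 − 3·5 = -16  (check: 253·13 + 205·(-16) = 9)
  q = 1: r = 4, s = -4 − 1·13 = -17, t = 5 − 1·(-16) = 21  (check: 253·(-17) + 205·21 = 4)
  q = 2: r = 1, s = 13 − 2·(-17) = 47, t = -16 − 2·21 = -58  (check: 253·47 + 205·(-58) = 1)
The row with r = 1 (the gcd) gives the Bezout coefficients s = 47, t = -58.
Result: 253 · (47) + 205 · (-58) = 1.

gcd(253, 205) = 1; s = 47, t = -58 (check: 253·47 + 205·(-58) = 1).


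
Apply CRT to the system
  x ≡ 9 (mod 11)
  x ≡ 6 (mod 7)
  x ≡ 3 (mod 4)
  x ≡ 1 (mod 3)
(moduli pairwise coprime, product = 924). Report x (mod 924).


Product of moduli M = 11 · 7 · 4 · 3 = 924.
Merge one congruence at a time:
  Start: x ≡ 9 (mod 11).
  Combine with x ≡ 6 (mod 7); new modulus lcm = 77.
    Write x = 9 + 11·t and substitute into x ≡ 6 (mod 7): 11·t ≡ 6 − 9 = -3 (mod 7).
    Reduce coefficients mod 7: 4·t ≡ 4 (mod 7).
    The inverse of 4 mod 7 is 2 (since 4·2 = 8 = 1·7 + 1), so t ≡ 2·4 = 8 ≡ 1 (mod 7).
    Then x = 9 + 11·1 = 20, valid modulo lcm(11, 7) = 77: x ≡ 20 (mod 77).
  Combine with x ≡ 3 (mod 4); new modulus lcm = 308.
    Write x = 20 + 77·t and substitute into x ≡ 3 (mod 4): 77·t ≡ 3 − 20 = -17 (mod 4).
    Reduce coefficients mod 4: 1·t ≡ 3 (mod 4).
    So t ≡ 3 (mod 4).
    Then x = 20 + 77·3 = 251, valid modulo lcm(77, 4) = 308: x ≡ 251 (mod 308).
  Combine with x ≡ 1 (mod 3); new modulus lcm = 924.
    Write x = 251 + 308·t and substitute into x ≡ 1 (mod 3): 308·t ≡ 1 − 251 = -250 (mod 3).
    Reduce coefficients mod 3: 2·t ≡ 2 (mod 3).
    The inverse of 2 mod 3 is 2 (since 2·2 = 4 = 1·3 + 1), so t ≡ 2·2 = 4 ≡ 1 (mod 3).
    Then x = 251 + 308·1 = 559, valid modulo lcm(308, 3) = 924: x ≡ 559 (mod 924).
Verify against each original: 559 mod 11 = 9, 559 mod 7 = 6, 559 mod 4 = 3, 559 mod 3 = 1.

x ≡ 559 (mod 924).


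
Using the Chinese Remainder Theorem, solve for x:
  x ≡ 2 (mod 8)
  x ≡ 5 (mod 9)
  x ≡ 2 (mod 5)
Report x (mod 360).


Moduli 8, 9, 5 are pairwise coprime; by CRT there is a unique solution modulo M = 8 · 9 · 5 = 360.
Solve pairwise, accumulating the modulus:
  Start with x ≡ 2 (mod 8).
  Combine with x ≡ 5 (mod 9): since gcd(8, 9) = 1, we get a unique residue mod 72.
    Write x = 2 + 8·t and substitute into x ≡ 5 (mod 9): 8·t ≡ 5 − 2 = 3 (mod 9).
    The inverse of 8 mod 9 is 8 (since 8·8 = 64 = 7·9 + 1), so t ≡ 8·3 = 24 ≡ 6 (mod 9).
    Then x = 2 + 8·6 = 50, valid modulo lcm(8, 9) = 72: x ≡ 50 (mod 72).
  Combine with x ≡ 2 (mod 5): since gcd(72, 5) = 1, we get a unique residue mod 360.
    Write x = 50 + 72·t and substitute into x ≡ 2 (mod 5): 72·t ≡ 2 − 50 = -48 (mod 5).
    Reduce coefficients mod 5: 2·t ≡ 2 (mod 5).
    The inverse of 2 mod 5 is 3 (since 2·3 = 6 = 1·5 + 1), so t ≡ 3·2 = 6 ≡ 1 (mod 5).
    Then x = 50 + 72·1 = 122, valid modulo lcm(72, 5) = 360: x ≡ 122 (mod 360).
Verify: 122 mod 8 = 2 ✓, 122 mod 9 = 5 ✓, 122 mod 5 = 2 ✓.

x ≡ 122 (mod 360).


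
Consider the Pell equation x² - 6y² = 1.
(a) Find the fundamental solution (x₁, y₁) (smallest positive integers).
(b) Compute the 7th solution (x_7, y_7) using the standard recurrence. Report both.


Step 1: Find the fundamental solution (x₁, y₁) of x² - 6y² = 1.
  Expand √6 as a continued fraction. a₀ = ⌊√6⌋ = 2; iterate m_{k+1} = d_k·a_k − m_k, d_{k+1} = (6 − m_{k+1}²)/d_k, a_{k+1} = ⌊(a₀ + m_{k+1})/d_{k+1}⌋ (starting m₀ = 0, d₀ = 1), with convergents p_k = a_k·p_{k-1} + p_{k-2}, q_k = a_k·q_{k-1} + q_{k-2} (p₋₁ = 1, q₋₁ = 0):
  k = 0: a₀ = 2; p₀/q₀ = 2/1; p₀² − 6·q₀² = 4 − 6 = -2.
  k = 1: m = 2, d = 2, a = ⌊(2 + 2)/2⌋ = 2; p/q = (2·2 + 1)/(2·1 + 0) = 5/2; p² − 6·q² = 25 − 24 = 1.
  The first convergent with p² − 6·q² = 1 gives the fundamental solution (x₁, y₁) = (5, 2).
Step 2: Apply the recurrence (x_{n+1}, y_{n+1}) = (x₁x_n + 6y₁y_n, x₁y_n + y₁x_n) repeatedly.
  From (x_1, y_1) = (5, 2): x_2 = 5·5 + 6·2·2 = 49; y_2 = 5·2 + 2·5 = 20.
  From (x_2, y_2) = (49, 20): x_3 = 5·49 + 6·2·20 = 485; y_3 = 5·20 + 2·49 = 198.
  From (x_3, y_3) = (485, 198): x_4 = 5·485 + 6·2·198 = 4801; y_4 = 5·198 + 2·485 = 1960.
  From (x_4, y_4) = (4801, 1960): x_5 = 5·4801 + 6·2·1960 = 47525; y_5 = 5·1960 + 2·4801 = 19402.
  From (x_5, y_5) = (47525, 19402): x_6 = 5·47525 + 6·2·19402 = 470449; y_6 = 5·19402 + 2·47525 = 192060.
  From (x_6, y_6) = (470449, 192060): x_7 = 5·470449 + 6·2·192060 = 4656965; y_7 = 5·192060 + 2·470449 = 1901198.
Step 3: Verify x_7² - 6·y_7² = 21687323011225 - 21687323011224 = 1 (should be 1). ✓

(x_1, y_1) = (5, 2); (x_7, y_7) = (4656965, 1901198).


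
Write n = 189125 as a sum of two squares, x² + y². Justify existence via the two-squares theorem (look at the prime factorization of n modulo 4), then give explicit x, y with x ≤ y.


Step 1: Factor n = 189125 = 5^3 · 17 · 89.
Step 2: Check the mod-4 condition on each prime factor: 5 ≡ 1 (mod 4), exponent 3; 17 ≡ 1 (mod 4), exponent 1; 89 ≡ 1 (mod 4), exponent 1.
All primes ≡ 3 (mod 4) appear to even exponent (or don't appear), so by the two-squares theorem n IS expressible as a sum of two squares.
Step 3: Build a representation. Group n = k² · m with k = 5 and m = 5 · 17 · 89 = 7565 (a product of primes ≡ 1 (mod 4)); a representation of m scales to one of n via (k·x)² + (k·y)² = k²(x² + y²). Each prime p ≡ 1 (mod 4) is itself a sum of two squares; find a² by testing p − a² for a perfect square:
  5: 5 − 1² = 4 = 2² ⇒ 5 = 1² + 2².
  17: 17 − 1² = 16 = 4² ⇒ 17 = 1² + 4².
  89: 89 − 1² = 88, 89 − 2² = 85, 89 − 3² = 80, 89 − 4² = 73, 89 − 5² = 64 = 8² ⇒ 89 = 5² + 8².
  Combine using the Brahmagupta–Fibonacci identity (a² + b²)(c² + d²) = (ac − bd)² + (ad + bc)² = (ac + bd)² + (ad − bc)²:
  5 · 17 = 85: from (1² + 2²)(1² + 4²), take (1·1 − 2·4, 1·4 + 2·1) = (1 − 8, 4 + 2) = (-7, 6); dropping signs (only squares matter) gives (7, 6); check 7² + 6² = 49 + 36 = 85 ✓.
  85 · 89 = 7565: from (7² + 6²)(5² + 8²), take (7·5 − 6·8, 7·8 + 6·5) = (35 − 48, 56 + 30) = (-13, 86); dropping signs (only squares matter) gives (13, 86); check 13² + 86² = 169 + 7396 = 7565 ✓.
  Scale by k = 5: (5·13, 5·86) = (65, 430).
Step 4: Order so x ≤ y and verify: 65² + 430² = 4225 + 184900 = 189125 = n. ✓

n = 189125 = 65² + 430² (one valid representation with x ≤ y).


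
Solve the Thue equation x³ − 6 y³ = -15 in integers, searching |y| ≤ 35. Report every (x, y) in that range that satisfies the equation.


The equation is x³ - 6y³ = -15. For fixed y, x³ = 6·y³ − 15, so a solution requires the RHS to be a perfect cube.
Strategy: iterate y from -35 to 35, compute RHS = 6·y³ − 15, and check whether it is a (positive or negative) perfect cube.
Check small values of y:
  y = 0: RHS = -15 is not a perfect cube.
  y = 1: RHS = -9 is not a perfect cube.
  y = -1: RHS = -21 is not a perfect cube.
  y = 2: RHS = 33 is not a perfect cube.
  y = -2: RHS = -63 is not a perfect cube.
  y = 3: RHS = 147 is not a perfect cube.
  y = -3: RHS = -177 is not a perfect cube.
Continuing the search up to |y| = 35 finds no solutions either.
No (x, y) in the scanned range satisfies the equation.

No integer solutions with |y| ≤ 35.


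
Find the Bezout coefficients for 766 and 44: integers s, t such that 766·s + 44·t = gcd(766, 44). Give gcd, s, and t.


Euclidean algorithm on (766, 44) — divide until remainder is 0:
  766 = 17 · 44 + 18
  44 = 2 · 18 + 8
  18 = 2 · 8 + 2
  8 = 4 · 2 + 0
gcd(766, 44) = 2.
Track Bezout coefficients alongside the remainders: start with r₀ = 766 = a·1 + b·0 (s = 1, t = 0) and r₁ = 44 = a·0 + b·1 (s = 0, t = 1); each new remainder r_{k+1} = r_{k-1} − q_k·r_k inherits s_{k+1} = s_{k-1} − q_k·s_k, t_{k+1} = t_{k-1} − q_k·t_k, so r_k = a·s_k + b·t_k at every step:
  q = 17: r = 18, s = 1 − 17·0 = 1, t = 0 − 17·1 = -17  (check: 766·1 + 44·(-17) = 18)
  q = 2: r = 8, s = 0 − 2·1 = -2, t = 1 − 2·(-17) = 35  (check: 766·(-2) + 44·35 = 8)
  q = 2: r = 2, s = 1 − 2·(-2) = 5, t = -17 − 2·35 = -87  (check: 766·5 + 44·(-87) = 2)
The row with r = 2 (the gcd) gives the Bezout coefficients s = 5, t = -87.
Result: 766 · (5) + 44 · (-87) = 2.

gcd(766, 44) = 2; s = 5, t = -87 (check: 766·5 + 44·(-87) = 2).


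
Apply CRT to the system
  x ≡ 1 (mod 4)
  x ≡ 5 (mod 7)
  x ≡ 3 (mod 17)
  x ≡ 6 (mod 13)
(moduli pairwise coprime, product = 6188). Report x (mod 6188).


Product of moduli M = 4 · 7 · 17 · 13 = 6188.
Merge one congruence at a time:
  Start: x ≡ 1 (mod 4).
  Combine with x ≡ 5 (mod 7); new modulus lcm = 28.
    Write x = 1 + 4·t and substitute into x ≡ 5 (mod 7): 4·t ≡ 5 − 1 = 4 (mod 7).
    The inverse of 4 mod 7 is 2 (since 4·2 = 8 = 1·7 + 1), so t ≡ 2·4 = 8 ≡ 1 (mod 7).
    Then x = 1 + 4·1 = 5, valid modulo lcm(4, 7) = 28: x ≡ 5 (mod 28).
  Combine with x ≡ 3 (mod 17); new modulus lcm = 476.
    Write x = 5 + 28·t and substitute into x ≡ 3 (mod 17): 28·t ≡ 3 − 5 = -2 (mod 17).
    Reduce coefficients mod 17: 11·t ≡ 15 (mod 17).
    The inverse of 11 mod 17 is 14 (since 11·14 = 154 = 9·17 + 1), so t ≡ 14·15 = 210 ≡ 6 (mod 17).
    Then x = 5 + 28·6 = 173, valid modulo lcm(28, 17) = 476: x ≡ 173 (mod 476).
  Combine with x ≡ 6 (mod 13); new modulus lcm = 6188.
    Write x = 173 + 476·t and substitute into x ≡ 6 (mod 13): 476·t ≡ 6 − 173 = -167 (mod 13).
    Reduce coefficients mod 13: 8·t ≡ 2 (mod 13).
    The inverse of 8 mod 13 is 5 (since 8·5 = 40 = 3·13 + 1), so t ≡ 5·2 = 10 ≡ 10 (mod 13).
    Then x = 173 + 476·10 = 4933, valid modulo lcm(476, 13) = 6188: x ≡ 4933 (mod 6188).
Verify against each original: 4933 mod 4 = 1, 4933 mod 7 = 5, 4933 mod 17 = 3, 4933 mod 13 = 6.

x ≡ 4933 (mod 6188).


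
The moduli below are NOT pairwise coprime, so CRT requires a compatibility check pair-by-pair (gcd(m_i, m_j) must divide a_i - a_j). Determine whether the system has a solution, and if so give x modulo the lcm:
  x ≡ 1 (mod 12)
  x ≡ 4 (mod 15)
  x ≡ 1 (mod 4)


Moduli 12, 15, 4 are not pairwise coprime, so CRT works modulo lcm(m_i) when all pairwise compatibility conditions hold.
Pairwise compatibility: gcd(m_i, m_j) must divide a_i - a_j for every pair.
Merge one congruence at a time:
  Start: x ≡ 1 (mod 12).
  Combine with x ≡ 4 (mod 15): gcd(12, 15) = 3; 4 - 1 = 3, which IS divisible by 3, so compatible.
    Write x = 1 + 12·t and substitute into x ≡ 4 (mod 15): 12·t ≡ 4 − 1 = 3 (mod 15).
    Divide the congruence (and modulus) by g = 3: 4·t ≡ 1 (mod 5).
    The inverse of 4 mod 5 is 4 (since 4·4 = 16 = 3·5 + 1), so t ≡ 4·1 = 4 ≡ 4 (mod 5).
    Then x = 1 + 12·4 = 49, valid modulo lcm(12, 15) = 60: x ≡ 49 (mod 60).
  Combine with x ≡ 1 (mod 4): gcd(60, 4) = 4; 1 - 49 = -48, which IS divisible by 4, so compatible.
    Write x = 49 + 60·t and substitute into x ≡ 1 (mod 4): 60·t ≡ 1 − 49 = -48 (mod 4).
    Divide the congruence (and modulus) by g = 4: 15·t ≡ -12 (mod 1).
    Modulo 1 every t works; take t = 0.
    Then x = 49 + 60·0 = 49, valid modulo lcm(60, 4) = 60: x ≡ 49 (mod 60).
Verify: 49 mod 12 = 1, 49 mod 15 = 4, 49 mod 4 = 1.

x ≡ 49 (mod 60).


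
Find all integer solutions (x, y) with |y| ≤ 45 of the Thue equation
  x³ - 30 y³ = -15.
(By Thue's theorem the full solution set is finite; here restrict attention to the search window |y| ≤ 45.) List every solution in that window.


The equation is x³ - 30y³ = -15. For fixed y, x³ = 30·y³ − 15, so a solution requires the RHS to be a perfect cube.
Strategy: iterate y from -45 to 45, compute RHS = 30·y³ − 15, and check whether it is a (positive or negative) perfect cube.
Check small values of y:
  y = 0: RHS = -15 is not a perfect cube.
  y = 1: RHS = 15 is not a perfect cube.
  y = -1: RHS = -45 is not a perfect cube.
  y = 2: RHS = 225 is not a perfect cube.
  y = -2: RHS = -255 is not a perfect cube.
  y = 3: RHS = 795 is not a perfect cube.
  y = -3: RHS = -825 is not a perfect cube.
Continuing the search up to |y| = 45 finds no solutions either.
No (x, y) in the scanned range satisfies the equation.

No integer solutions with |y| ≤ 45.


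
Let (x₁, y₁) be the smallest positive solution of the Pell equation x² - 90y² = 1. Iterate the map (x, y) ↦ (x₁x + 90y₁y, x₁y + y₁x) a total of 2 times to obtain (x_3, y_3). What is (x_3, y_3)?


Step 1: Find the fundamental solution (x₁, y₁) of x² - 90y² = 1.
  Expand √90 as a continued fraction. a₀ = ⌊√90⌋ = 9; iterate m_{k+1} = d_k·a_k − m_k, d_{k+1} = (90 − m_{k+1}²)/d_k, a_{k+1} = ⌊(a₀ + m_{k+1})/d_{k+1}⌋ (starting m₀ = 0, d₀ = 1), with convergents p_k = a_k·p_{k-1} + p_{k-2}, q_k = a_k·q_{k-1} + q_{k-2} (p₋₁ = 1, q₋₁ = 0):
  k = 0: a₀ = 9; p₀/q₀ = 9/1; p₀² − 90·q₀² = 81 − 90 = -9.
  k = 1: m = 9, d = 9, a = ⌊(9 + 9)/9⌋ = 2; p/q = (2·9 + 1)/(2·1 + 0) = 19/2; p² − 90·q² = 361 − 360 = 1.
  The first convergent with p² − 90·q² = 1 gives the fundamental solution (x₁, y₁) = (19, 2).
Step 2: Apply the recurrence (x_{n+1}, y_{n+1}) = (x₁x_n + 90y₁y_n, x₁y_n + y₁x_n) repeatedly.
  From (x_1, y_1) = (19, 2): x_2 = 19·19 + 90·2·2 = 721; y_2 = 19·2 + 2·19 = 76.
  From (x_2, y_2) = (721, 76): x_3 = 19·721 + 90·2·76 = 27379; y_3 = 19·76 + 2·721 = 2886.
Step 3: Verify x_3² - 90·y_3² = 749609641 - 749609640 = 1 (should be 1). ✓

(x_1, y_1) = (19, 2); (x_3, y_3) = (27379, 2886).
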